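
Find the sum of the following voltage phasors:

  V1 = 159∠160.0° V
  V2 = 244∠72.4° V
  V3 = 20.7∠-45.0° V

Step 1 — Convert each phasor to rectangular form:
  V1 = 159·(cos(160.0°) + j·sin(160.0°)) = -149.4 + j54.38 V
  V2 = 244·(cos(72.4°) + j·sin(72.4°)) = 73.78 + j232.6 V
  V3 = 20.7·(cos(-45.0°) + j·sin(-45.0°)) = 14.64 - j14.64 V
Step 2 — Sum components: V_total = -61 + j272.3 V.
Step 3 — Convert to polar: |V_total| = 279.1 V, ∠V_total = 102.6°.

V_total = 279.1∠102.6° V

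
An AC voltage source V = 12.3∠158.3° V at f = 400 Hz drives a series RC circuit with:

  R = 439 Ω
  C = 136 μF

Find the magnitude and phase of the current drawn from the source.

Step 1 — Angular frequency: ω = 2π·f = 2π·400 = 2513 rad/s.
Step 2 — Component impedances:
  R: Z = R = 439 Ω
  C: Z = 1/(jωC) = -j/(ω·C) = 0 - j2.926 Ω
Step 3 — Series combination: Z_total = R + C = 439 - j2.926 Ω = 439∠-0.4° Ω.
Step 4 — Source phasor: V = 12.3∠158.3° V = -11.43 + j4.548 V.
Step 5 — Ohm's law: I = V / Z_total = (-11.43 + j4.548) / (439 - j2.926) = -0.0261 + j0.01019 A.
Step 6 — Convert to polar: |I| = 0.02802 A, ∠I = 158.7°.

I = 0.02802∠158.7° A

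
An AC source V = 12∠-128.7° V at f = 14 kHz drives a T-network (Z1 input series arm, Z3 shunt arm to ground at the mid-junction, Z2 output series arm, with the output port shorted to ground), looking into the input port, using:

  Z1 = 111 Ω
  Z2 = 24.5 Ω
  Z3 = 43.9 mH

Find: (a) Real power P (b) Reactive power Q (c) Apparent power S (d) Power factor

Step 1 — Angular frequency: ω = 2π·f = 2π·1.4e+04 = 8.796e+04 rad/s.
Step 2 — Component impedances:
  Z1: Z = R = 111 Ω
  Z2: Z = R = 24.5 Ω
  Z3: Z = jωL = j·8.796e+04·0.0439 = 0 + j3862 Ω
Step 3 — With the output port shorted to ground, the output series arm Z2 runs from the junction to ground; the shunt arm Z3 also runs from the junction to ground. They appear in parallel: Z3 || Z2 = 24.5 + j0.1554 Ω.
Step 4 — Series with input arm Z1: Z_in = Z1 + (Z3 || Z2) = 135.5 + j0.1554 Ω = 135.5∠0.1° Ω.
Step 5 — Source phasor: V = 12∠-128.7° V = -7.503 - j9.365 V.
Step 6 — Current: I = V / Z = -0.05545 - j0.06905 A = 0.08856∠-128.8° A.
Step 7 — Complex power: S = V·I* = 1.063 + j0.001219 VA.
Step 8 — Real power: P = Re(S) = 1.063 W.
Step 9 — Reactive power: Q = Im(S) = 0.001219 VAR.
Step 10 — Apparent power: |S| = 1.063 VA.
Step 11 — Power factor: PF = P/|S| = 1 (lagging).

(a) P = 1.063 W  (b) Q = 0.001219 VAR  (c) S = 1.063 VA  (d) PF = 1 (lagging)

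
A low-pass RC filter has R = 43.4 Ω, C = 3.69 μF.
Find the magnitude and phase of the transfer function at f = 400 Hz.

Step 1 — Angular frequency: ω = 2π·400 = 2513 rad/s.
Step 2 — Transfer function: H(jω) = 1/(1 + jωRC).
Step 3 — Denominator: 1 + jωRC = 1 + j·2513·43.4·3.69e-06 = 1 + j0.4025.
Step 4 — H = 0.8606 - j0.3464.
Step 5 — Magnitude: |H| = 0.9277 (-0.7 dB); phase: φ = -21.9°.

|H| = 0.9277 (-0.7 dB), φ = -21.9°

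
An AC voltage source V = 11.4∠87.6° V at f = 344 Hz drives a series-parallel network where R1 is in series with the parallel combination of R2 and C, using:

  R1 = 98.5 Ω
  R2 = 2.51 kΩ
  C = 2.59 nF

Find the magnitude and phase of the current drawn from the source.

Step 1 — Angular frequency: ω = 2π·f = 2π·344 = 2161 rad/s.
Step 2 — Component impedances:
  R1: Z = R = 98.5 Ω
  R2: Z = R = 2510 Ω
  C: Z = 1/(jωC) = -j/(ω·C) = 0 - j1.786e+05 Ω
Step 3 — Parallel branch: R2 || C = 1/(1/R2 + 1/C) = 2510 - j35.26 Ω.
Step 4 — Series with R1: Z_total = R1 + (R2 || C) = 2608 - j35.26 Ω = 2608∠-0.8° Ω.
Step 5 — Source phasor: V = 11.4∠87.6° V = 0.4774 + j11.39 V.
Step 6 — Ohm's law: I = V / Z_total = (0.4774 + j11.39) / (2608 - j35.26) = 0.000124 + j0.004369 A.
Step 7 — Convert to polar: |I| = 0.004371 A, ∠I = 88.4°.

I = 0.004371∠88.4° A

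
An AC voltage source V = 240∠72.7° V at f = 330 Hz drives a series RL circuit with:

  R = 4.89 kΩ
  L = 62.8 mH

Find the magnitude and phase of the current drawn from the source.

Step 1 — Angular frequency: ω = 2π·f = 2π·330 = 2073 rad/s.
Step 2 — Component impedances:
  R: Z = R = 4890 Ω
  L: Z = jωL = j·2073·0.0628 = 0 + j130.2 Ω
Step 3 — Series combination: Z_total = R + L = 4890 + j130.2 Ω = 4892∠1.5° Ω.
Step 4 — Source phasor: V = 240∠72.7° V = 71.37 + j229.1 V.
Step 5 — Ohm's law: I = V / Z_total = (71.37 + j229.1) / (4890 + j130.2) = 0.01583 + j0.04644 A.
Step 6 — Convert to polar: |I| = 0.04906 A, ∠I = 71.2°.

I = 0.04906∠71.2° A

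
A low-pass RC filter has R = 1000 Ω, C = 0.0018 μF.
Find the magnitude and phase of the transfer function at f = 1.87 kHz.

Step 1 — Angular frequency: ω = 2π·1870 = 1.175e+04 rad/s.
Step 2 — Transfer function: H(jω) = 1/(1 + jωRC).
Step 3 — Denominator: 1 + jωRC = 1 + j·1.175e+04·1000·1.8e-09 = 1 + j0.02115.
Step 4 — H = 0.9996 - j0.02114.
Step 5 — Magnitude: |H| = 0.9998 (-0.0 dB); phase: φ = -1.2°.

|H| = 0.9998 (-0.0 dB), φ = -1.2°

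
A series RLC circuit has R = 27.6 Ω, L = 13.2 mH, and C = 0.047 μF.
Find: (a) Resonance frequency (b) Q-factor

Step 1 — Resonance condition Im(Z)=0 gives ω₀ = 1/√(LC).
Step 2 — ω₀ = 1/√(0.0132·4.7e-08) = 4.015e+04 rad/s.
Step 3 — f₀ = ω₀/(2π) = 6390 Hz.
Step 4 — Series Q: Q = ω₀L/R = 4.015e+04·0.0132/27.6 = 19.2.

(a) f₀ = 6390 Hz  (b) Q = 19.2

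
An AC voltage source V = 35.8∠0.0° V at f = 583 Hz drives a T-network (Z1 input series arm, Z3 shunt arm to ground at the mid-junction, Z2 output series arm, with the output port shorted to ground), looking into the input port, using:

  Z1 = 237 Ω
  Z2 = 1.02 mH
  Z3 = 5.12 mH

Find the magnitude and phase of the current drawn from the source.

Step 1 — Angular frequency: ω = 2π·f = 2π·583 = 3663 rad/s.
Step 2 — Component impedances:
  Z1: Z = R = 237 Ω
  Z2: Z = jωL = j·3663·0.00102 = 0 + j3.736 Ω
  Z3: Z = jωL = j·3663·0.00512 = 0 + j18.76 Ω
Step 3 — With the output port shorted to ground, the output series arm Z2 runs from the junction to ground; the shunt arm Z3 also runs from the junction to ground. They appear in parallel: Z3 || Z2 = 0 + j3.116 Ω.
Step 4 — Series with input arm Z1: Z_in = Z1 + (Z3 || Z2) = 237 + j3.116 Ω = 237∠0.8° Ω.
Step 5 — Source phasor: V = 35.8∠0.0° V = 35.8 V.
Step 6 — Ohm's law: I = V / Z_total = (35.8) / (237 + j3.116) = 0.151 - j0.001985 A.
Step 7 — Convert to polar: |I| = 0.151 A, ∠I = -0.8°.

I = 0.151∠-0.8° A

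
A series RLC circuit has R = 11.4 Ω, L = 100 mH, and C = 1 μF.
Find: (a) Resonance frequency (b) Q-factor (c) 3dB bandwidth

Step 1 — Resonance condition Im(Z)=0 gives ω₀ = 1/√(LC).
Step 2 — ω₀ = 1/√(0.1·1e-06) = 3162 rad/s.
Step 3 — f₀ = ω₀/(2π) = 503.3 Hz.
Step 4 — Series Q: Q = ω₀L/R = 3162·0.1/11.4 = 27.74.
Step 5 — 3dB bandwidth: Δω = ω₀/Q = 114 rad/s; BW = Δω/(2π) = 18.14 Hz.

(a) f₀ = 503.3 Hz  (b) Q = 27.74  (c) BW = 18.14 Hz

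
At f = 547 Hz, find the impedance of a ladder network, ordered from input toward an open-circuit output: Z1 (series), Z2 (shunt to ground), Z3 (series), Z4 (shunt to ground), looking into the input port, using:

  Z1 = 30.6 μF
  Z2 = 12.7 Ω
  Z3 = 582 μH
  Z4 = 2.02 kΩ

Step 1 — Angular frequency: ω = 2π·f = 2π·547 = 3437 rad/s.
Step 2 — Component impedances:
  Z1: Z = 1/(jωC) = -j/(ω·C) = 0 - j9.508 Ω
  Z2: Z = R = 12.7 Ω
  Z3: Z = jωL = j·3437·0.000582 = 0 + j2 Ω
  Z4: Z = R = 2020 Ω
Step 3 — Ladder network (open output): work backward from the far end, alternating series and parallel combinations. Z_in = 12.62 - j9.508 Ω = 15.8∠-37.0° Ω.

Z = 12.62 - j9.508 Ω = 15.8∠-37.0° Ω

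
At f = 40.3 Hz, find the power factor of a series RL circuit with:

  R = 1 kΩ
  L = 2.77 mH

Step 1 — Angular frequency: ω = 2π·f = 2π·40.3 = 253.2 rad/s.
Step 2 — Component impedances:
  R: Z = R = 1000 Ω
  L: Z = jωL = j·253.2·0.00277 = 0 + j0.7014 Ω
Step 3 — Series combination: Z_total = R + L = 1000 + j0.7014 Ω = 1000∠0.0° Ω.
Step 4 — Power factor: PF = cos(φ) = Re(Z)/|Z| = 1000/1000 = 1.
Step 5 — Type: Im(Z) = 0.7014 ⇒ lagging (phase φ = 0.0°).

PF = 1 (lagging, φ = 0.0°)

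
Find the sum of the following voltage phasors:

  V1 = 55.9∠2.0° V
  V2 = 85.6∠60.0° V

Step 1 — Convert each phasor to rectangular form:
  V1 = 55.9·(cos(2.0°) + j·sin(2.0°)) = 55.87 + j1.951 V
  V2 = 85.6·(cos(60.0°) + j·sin(60.0°)) = 42.8 + j74.13 V
Step 2 — Sum components: V_total = 98.67 + j76.08 V.
Step 3 — Convert to polar: |V_total| = 124.6 V, ∠V_total = 37.6°.

V_total = 124.6∠37.6° V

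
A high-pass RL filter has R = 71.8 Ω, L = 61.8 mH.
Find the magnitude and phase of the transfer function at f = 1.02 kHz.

Step 1 — Angular frequency: ω = 2π·1020 = 6409 rad/s.
Step 2 — Transfer function: H(jω) = jωL/(R + jωL).
Step 3 — Numerator jωL = j·396.1; denominator R + jωL = 71.8 + j396.1.
Step 4 — H = 0.9682 + j0.1755.
Step 5 — Magnitude: |H| = 0.984 (-0.1 dB); phase: φ = 10.3°.

|H| = 0.984 (-0.1 dB), φ = 10.3°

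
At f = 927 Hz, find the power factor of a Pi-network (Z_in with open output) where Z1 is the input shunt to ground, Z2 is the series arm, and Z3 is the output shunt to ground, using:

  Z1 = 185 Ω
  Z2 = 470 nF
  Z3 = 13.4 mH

Step 1 — Angular frequency: ω = 2π·f = 2π·927 = 5825 rad/s.
Step 2 — Component impedances:
  Z1: Z = R = 185 Ω
  Z2: Z = 1/(jωC) = -j/(ω·C) = 0 - j365.3 Ω
  Z3: Z = jωL = j·5825·0.0134 = 0 + j78.05 Ω
Step 3 — With open output, the series arm Z2 and the output shunt Z3 appear in series to ground: Z2 + Z3 = 0 - j287.2 Ω.
Step 4 — Parallel with input shunt Z1: Z_in = Z1 || (Z2 + Z3) = 130.8 - j84.22 Ω = 155.5∠-32.8° Ω.
Step 5 — Power factor: PF = cos(φ) = Re(Z)/|Z| = 130.76/155.53 = 0.8407.
Step 6 — Type: Im(Z) = -84.22 ⇒ leading (phase φ = -32.8°).

PF = 0.8407 (leading, φ = -32.8°)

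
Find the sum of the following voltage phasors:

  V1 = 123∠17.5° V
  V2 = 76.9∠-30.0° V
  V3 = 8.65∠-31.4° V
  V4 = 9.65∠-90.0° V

Step 1 — Convert each phasor to rectangular form:
  V1 = 123·(cos(17.5°) + j·sin(17.5°)) = 117.3 + j36.99 V
  V2 = 76.9·(cos(-30.0°) + j·sin(-30.0°)) = 66.6 - j38.45 V
  V3 = 8.65·(cos(-31.4°) + j·sin(-31.4°)) = 7.383 - j4.507 V
  V4 = 9.65·(cos(-90.0°) + j·sin(-90.0°)) = 0 - j9.65 V
Step 2 — Sum components: V_total = 191.3 - j15.62 V.
Step 3 — Convert to polar: |V_total| = 191.9 V, ∠V_total = -4.7°.

V_total = 191.9∠-4.7° V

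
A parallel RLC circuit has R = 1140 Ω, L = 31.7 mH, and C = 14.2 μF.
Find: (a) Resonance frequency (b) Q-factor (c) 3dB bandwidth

Step 1 — Resonance: ω₀ = 1/√(LC) = 1/√(0.0317·1.42e-05) = 1490 rad/s.
Step 2 — f₀ = ω₀/(2π) = 237.2 Hz.
Step 3 — Parallel Q: Q = R/(ω₀L) = 1140/(1490·0.0317) = 24.13.
Step 4 — Bandwidth: Δω = ω₀/Q = 61.77 rad/s; BW = Δω/(2π) = 9.832 Hz.

(a) f₀ = 237.2 Hz  (b) Q = 24.13  (c) BW = 9.832 Hz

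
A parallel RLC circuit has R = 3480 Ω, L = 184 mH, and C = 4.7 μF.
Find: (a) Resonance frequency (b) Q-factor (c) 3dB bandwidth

Step 1 — Resonance: ω₀ = 1/√(LC) = 1/√(0.184·4.7e-06) = 1075 rad/s.
Step 2 — f₀ = ω₀/(2π) = 171.1 Hz.
Step 3 — Parallel Q: Q = R/(ω₀L) = 3480/(1075·0.184) = 17.59.
Step 4 — Bandwidth: Δω = ω₀/Q = 61.14 rad/s; BW = Δω/(2π) = 9.731 Hz.

(a) f₀ = 171.1 Hz  (b) Q = 17.59  (c) BW = 9.731 Hz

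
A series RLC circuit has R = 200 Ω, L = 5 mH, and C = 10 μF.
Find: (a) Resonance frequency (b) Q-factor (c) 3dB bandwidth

Step 1 — Resonance condition Im(Z)=0 gives ω₀ = 1/√(LC).
Step 2 — ω₀ = 1/√(0.005·1e-05) = 4472 rad/s.
Step 3 — f₀ = ω₀/(2π) = 711.8 Hz.
Step 4 — Series Q: Q = ω₀L/R = 4472·0.005/200 = 0.1118.
Step 5 — 3dB bandwidth: Δω = ω₀/Q = 4e+04 rad/s; BW = Δω/(2π) = 6366 Hz.

(a) f₀ = 711.8 Hz  (b) Q = 0.1118  (c) BW = 6366 Hz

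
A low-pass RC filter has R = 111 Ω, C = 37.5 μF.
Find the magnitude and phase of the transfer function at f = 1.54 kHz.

Step 1 — Angular frequency: ω = 2π·1540 = 9676 rad/s.
Step 2 — Transfer function: H(jω) = 1/(1 + jωRC).
Step 3 — Denominator: 1 + jωRC = 1 + j·9676·111·3.75e-05 = 1 + j40.28.
Step 4 — H = 0.0006161 - j0.02481.
Step 5 — Magnitude: |H| = 0.02482 (-32.1 dB); phase: φ = -88.6°.

|H| = 0.02482 (-32.1 dB), φ = -88.6°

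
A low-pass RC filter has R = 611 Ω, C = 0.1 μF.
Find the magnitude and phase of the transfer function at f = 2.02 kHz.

Step 1 — Angular frequency: ω = 2π·2020 = 1.269e+04 rad/s.
Step 2 — Transfer function: H(jω) = 1/(1 + jωRC).
Step 3 — Denominator: 1 + jωRC = 1 + j·1.269e+04·611·1e-07 = 1 + j0.7755.
Step 4 — H = 0.6245 - j0.4843.
Step 5 — Magnitude: |H| = 0.7902 (-2.0 dB); phase: φ = -37.8°.

|H| = 0.7902 (-2.0 dB), φ = -37.8°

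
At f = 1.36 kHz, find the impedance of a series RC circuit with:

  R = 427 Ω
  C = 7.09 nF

Step 1 — Angular frequency: ω = 2π·f = 2π·1360 = 8545 rad/s.
Step 2 — Component impedances:
  R: Z = R = 427 Ω
  C: Z = 1/(jωC) = -j/(ω·C) = 0 - j1.651e+04 Ω
Step 3 — Series combination: Z_total = R + C = 427 - j1.651e+04 Ω = 1.651e+04∠-88.5° Ω.

Z = 427 - j1.651e+04 Ω = 1.651e+04∠-88.5° Ω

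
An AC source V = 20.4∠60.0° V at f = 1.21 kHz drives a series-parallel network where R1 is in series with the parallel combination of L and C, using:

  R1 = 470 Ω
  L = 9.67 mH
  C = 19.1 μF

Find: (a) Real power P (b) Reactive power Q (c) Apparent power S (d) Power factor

Step 1 — Angular frequency: ω = 2π·f = 2π·1210 = 7603 rad/s.
Step 2 — Component impedances:
  R1: Z = R = 470 Ω
  L: Z = jωL = j·7603·0.00967 = 0 + j73.52 Ω
  C: Z = 1/(jωC) = -j/(ω·C) = 0 - j6.887 Ω
Step 3 — Parallel branch: L || C = 1/(1/L + 1/C) = 0 - j7.598 Ω.
Step 4 — Series with R1: Z_total = R1 + (L || C) = 470 - j7.598 Ω = 470.1∠-0.9° Ω.
Step 5 — Source phasor: V = 20.4∠60.0° V = 10.2 + j17.67 V.
Step 6 — Current: I = V / Z = 0.02109 + j0.03793 A = 0.0434∠60.9° A.
Step 7 — Complex power: S = V·I* = 0.8852 - j0.01431 VA.
Step 8 — Real power: P = Re(S) = 0.8852 W.
Step 9 — Reactive power: Q = Im(S) = -0.01431 VAR.
Step 10 — Apparent power: |S| = 0.8853 VA.
Step 11 — Power factor: PF = P/|S| = 0.9999 (leading).

(a) P = 0.8852 W  (b) Q = -0.01431 VAR  (c) S = 0.8853 VA  (d) PF = 0.9999 (leading)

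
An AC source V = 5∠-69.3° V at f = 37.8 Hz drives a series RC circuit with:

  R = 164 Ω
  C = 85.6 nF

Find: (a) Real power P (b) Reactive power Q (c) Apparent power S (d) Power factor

Step 1 — Angular frequency: ω = 2π·f = 2π·37.8 = 237.5 rad/s.
Step 2 — Component impedances:
  R: Z = R = 164 Ω
  C: Z = 1/(jωC) = -j/(ω·C) = 0 - j4.919e+04 Ω
Step 3 — Series combination: Z_total = R + C = 164 - j4.919e+04 Ω = 4.919e+04∠-89.8° Ω.
Step 4 — Source phasor: V = 5∠-69.3° V = 1.767 - j4.677 V.
Step 5 — Current: I = V / Z = 9.521e-05 + j3.561e-05 A = 0.0001017∠20.5° A.
Step 6 — Complex power: S = V·I* = 1.695e-06 - j0.0005083 VA.
Step 7 — Real power: P = Re(S) = 1.695e-06 W.
Step 8 — Reactive power: Q = Im(S) = -0.0005083 VAR.
Step 9 — Apparent power: |S| = 0.0005083 VA.
Step 10 — Power factor: PF = P/|S| = 0.003334 (leading).

(a) P = 1.695e-06 W  (b) Q = -0.0005083 VAR  (c) S = 0.0005083 VA  (d) PF = 0.003334 (leading)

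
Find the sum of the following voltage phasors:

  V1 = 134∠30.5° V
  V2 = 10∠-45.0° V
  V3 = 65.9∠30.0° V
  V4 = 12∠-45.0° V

Step 1 — Convert each phasor to rectangular form:
  V1 = 134·(cos(30.5°) + j·sin(30.5°)) = 115.5 + j68.01 V
  V2 = 10·(cos(-45.0°) + j·sin(-45.0°)) = 7.071 - j7.071 V
  V3 = 65.9·(cos(30.0°) + j·sin(30.0°)) = 57.07 + j32.95 V
  V4 = 12·(cos(-45.0°) + j·sin(-45.0°)) = 8.485 - j8.485 V
Step 2 — Sum components: V_total = 188.1 + j85.4 V.
Step 3 — Convert to polar: |V_total| = 206.6 V, ∠V_total = 24.4°.

V_total = 206.6∠24.4° V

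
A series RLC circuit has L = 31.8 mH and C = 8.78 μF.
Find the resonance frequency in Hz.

Step 1 — Resonance condition Im(Z)=0 gives ω₀ = 1/√(LC).
Step 2 — ω₀ = 1/√(0.0318·8.78e-06) = 1893 rad/s.
Step 3 — f₀ = ω₀/(2π) = 301.2 Hz.

f₀ = 301.2 Hz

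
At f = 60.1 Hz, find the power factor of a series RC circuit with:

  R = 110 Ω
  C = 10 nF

Step 1 — Angular frequency: ω = 2π·f = 2π·60.1 = 377.6 rad/s.
Step 2 — Component impedances:
  R: Z = R = 110 Ω
  C: Z = 1/(jωC) = -j/(ω·C) = 0 - j2.648e+05 Ω
Step 3 — Series combination: Z_total = R + C = 110 - j2.648e+05 Ω = 2.648e+05∠-90.0° Ω.
Step 4 — Power factor: PF = cos(φ) = Re(Z)/|Z| = 110/2.648e+05 = 0.0004154.
Step 5 — Type: Im(Z) = -2.648e+05 ⇒ leading (phase φ = -90.0°).

PF = 0.0004154 (leading, φ = -90.0°)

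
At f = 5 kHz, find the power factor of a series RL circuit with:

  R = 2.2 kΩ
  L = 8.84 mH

Step 1 — Angular frequency: ω = 2π·f = 2π·5000 = 3.142e+04 rad/s.
Step 2 — Component impedances:
  R: Z = R = 2200 Ω
  L: Z = jωL = j·3.142e+04·0.00884 = 0 + j277.7 Ω
Step 3 — Series combination: Z_total = R + L = 2200 + j277.7 Ω = 2217∠7.2° Ω.
Step 4 — Power factor: PF = cos(φ) = Re(Z)/|Z| = 2200/2217.5 = 0.9921.
Step 5 — Type: Im(Z) = 277.7 ⇒ lagging (phase φ = 7.2°).

PF = 0.9921 (lagging, φ = 7.2°)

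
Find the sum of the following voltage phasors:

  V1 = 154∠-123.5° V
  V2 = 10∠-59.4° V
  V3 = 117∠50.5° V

Step 1 — Convert each phasor to rectangular form:
  V1 = 154·(cos(-123.5°) + j·sin(-123.5°)) = -85 - j128.4 V
  V2 = 10·(cos(-59.4°) + j·sin(-59.4°)) = 5.09 - j8.607 V
  V3 = 117·(cos(50.5°) + j·sin(50.5°)) = 74.42 + j90.28 V
Step 2 — Sum components: V_total = -5.487 - j46.75 V.
Step 3 — Convert to polar: |V_total| = 47.07 V, ∠V_total = -96.7°.

V_total = 47.07∠-96.7° V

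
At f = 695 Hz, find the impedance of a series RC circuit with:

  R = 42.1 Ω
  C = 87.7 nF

Step 1 — Angular frequency: ω = 2π·f = 2π·695 = 4367 rad/s.
Step 2 — Component impedances:
  R: Z = R = 42.1 Ω
  C: Z = 1/(jωC) = -j/(ω·C) = 0 - j2611 Ω
Step 3 — Series combination: Z_total = R + C = 42.1 - j2611 Ω = 2612∠-89.1° Ω.

Z = 42.1 - j2611 Ω = 2612∠-89.1° Ω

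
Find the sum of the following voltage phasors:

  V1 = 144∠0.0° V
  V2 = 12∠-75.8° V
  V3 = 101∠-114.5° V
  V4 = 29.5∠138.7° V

Step 1 — Convert each phasor to rectangular form:
  V1 = 144·(cos(0.0°) + j·sin(0.0°)) = 144 V
  V2 = 12·(cos(-75.8°) + j·sin(-75.8°)) = 2.944 - j11.63 V
  V3 = 101·(cos(-114.5°) + j·sin(-114.5°)) = -41.88 - j91.91 V
  V4 = 29.5·(cos(138.7°) + j·sin(138.7°)) = -22.16 + j19.47 V
Step 2 — Sum components: V_total = 82.9 - j84.07 V.
Step 3 — Convert to polar: |V_total| = 118.1 V, ∠V_total = -45.4°.

V_total = 118.1∠-45.4° V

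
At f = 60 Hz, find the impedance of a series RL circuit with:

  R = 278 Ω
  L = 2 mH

Step 1 — Angular frequency: ω = 2π·f = 2π·60 = 377 rad/s.
Step 2 — Component impedances:
  R: Z = R = 278 Ω
  L: Z = jωL = j·377·0.002 = 0 + j0.754 Ω
Step 3 — Series combination: Z_total = R + L = 278 + j0.754 Ω = 278∠0.2° Ω.

Z = 278 + j0.754 Ω = 278∠0.2° Ω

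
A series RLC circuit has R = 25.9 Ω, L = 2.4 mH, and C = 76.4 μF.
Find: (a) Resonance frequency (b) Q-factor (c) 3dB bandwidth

Step 1 — Resonance: ω₀ = 1/√(LC) = 1/√(0.0024·7.64e-05) = 2335 rad/s.
Step 2 — f₀ = ω₀/(2π) = 371.7 Hz.
Step 3 — Series Q: Q = ω₀L/R = 2335·0.0024/25.9 = 0.2164.
Step 4 — Bandwidth: Δω = ω₀/Q = 1.079e+04 rad/s; BW = Δω/(2π) = 1718 Hz.

(a) f₀ = 371.7 Hz  (b) Q = 0.2164  (c) BW = 1718 Hz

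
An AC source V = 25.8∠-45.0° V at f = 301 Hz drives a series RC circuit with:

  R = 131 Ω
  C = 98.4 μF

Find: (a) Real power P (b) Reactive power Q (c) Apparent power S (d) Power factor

Step 1 — Angular frequency: ω = 2π·f = 2π·301 = 1891 rad/s.
Step 2 — Component impedances:
  R: Z = R = 131 Ω
  C: Z = 1/(jωC) = -j/(ω·C) = 0 - j5.374 Ω
Step 3 — Series combination: Z_total = R + C = 131 - j5.374 Ω = 131.1∠-2.3° Ω.
Step 4 — Source phasor: V = 25.8∠-45.0° V = 18.24 - j18.24 V.
Step 5 — Current: I = V / Z = 0.1447 - j0.1333 A = 0.1968∠-42.7° A.
Step 6 — Complex power: S = V·I* = 5.073 - j0.2081 VA.
Step 7 — Real power: P = Re(S) = 5.073 W.
Step 8 — Reactive power: Q = Im(S) = -0.2081 VAR.
Step 9 — Apparent power: |S| = 5.077 VA.
Step 10 — Power factor: PF = P/|S| = 0.9992 (leading).

(a) P = 5.073 W  (b) Q = -0.2081 VAR  (c) S = 5.077 VA  (d) PF = 0.9992 (leading)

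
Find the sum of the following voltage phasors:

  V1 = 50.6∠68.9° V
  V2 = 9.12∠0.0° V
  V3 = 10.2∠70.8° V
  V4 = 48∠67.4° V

Step 1 — Convert each phasor to rectangular form:
  V1 = 50.6·(cos(68.9°) + j·sin(68.9°)) = 18.22 + j47.21 V
  V2 = 9.12·(cos(0.0°) + j·sin(0.0°)) = 9.12 V
  V3 = 10.2·(cos(70.8°) + j·sin(70.8°)) = 3.354 + j9.633 V
  V4 = 48·(cos(67.4°) + j·sin(67.4°)) = 18.45 + j44.31 V
Step 2 — Sum components: V_total = 49.14 + j101.2 V.
Step 3 — Convert to polar: |V_total| = 112.5 V, ∠V_total = 64.1°.

V_total = 112.5∠64.1° V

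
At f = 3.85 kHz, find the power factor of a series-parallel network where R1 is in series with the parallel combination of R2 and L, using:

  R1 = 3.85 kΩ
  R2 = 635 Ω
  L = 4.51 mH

Step 1 — Angular frequency: ω = 2π·f = 2π·3850 = 2.419e+04 rad/s.
Step 2 — Component impedances:
  R1: Z = R = 3850 Ω
  R2: Z = R = 635 Ω
  L: Z = jωL = j·2.419e+04·0.00451 = 0 + j109.1 Ω
Step 3 — Parallel branch: R2 || L = 1/(1/R2 + 1/L) = 18.21 + j106 Ω.
Step 4 — Series with R1: Z_total = R1 + (R2 || L) = 3868 + j106 Ω = 3870∠1.6° Ω.
Step 5 — Power factor: PF = cos(φ) = Re(Z)/|Z| = 3868.2/3869.7 = 0.9996.
Step 6 — Type: Im(Z) = 106 ⇒ lagging (phase φ = 1.6°).

PF = 0.9996 (lagging, φ = 1.6°)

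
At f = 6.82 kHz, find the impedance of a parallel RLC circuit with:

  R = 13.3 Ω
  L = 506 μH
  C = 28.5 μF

Step 1 — Angular frequency: ω = 2π·f = 2π·6820 = 4.285e+04 rad/s.
Step 2 — Component impedances:
  R: Z = R = 13.3 Ω
  L: Z = jωL = j·4.285e+04·0.000506 = 0 + j21.68 Ω
  C: Z = 1/(jωC) = -j/(ω·C) = 0 - j0.8188 Ω
Step 3 — Parallel combination: 1/Z_total = 1/R + 1/L + 1/C; Z_total = 0.05422 - j0.8475 Ω = 0.8492∠-86.3° Ω.

Z = 0.05422 - j0.8475 Ω = 0.8492∠-86.3° Ω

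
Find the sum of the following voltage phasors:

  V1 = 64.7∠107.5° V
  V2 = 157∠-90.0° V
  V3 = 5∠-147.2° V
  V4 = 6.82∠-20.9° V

Step 1 — Convert each phasor to rectangular form:
  V1 = 64.7·(cos(107.5°) + j·sin(107.5°)) = -19.46 + j61.71 V
  V2 = 157·(cos(-90.0°) + j·sin(-90.0°)) = 0 - j157 V
  V3 = 5·(cos(-147.2°) + j·sin(-147.2°)) = -4.203 - j2.709 V
  V4 = 6.82·(cos(-20.9°) + j·sin(-20.9°)) = 6.371 - j2.433 V
Step 2 — Sum components: V_total = -17.29 - j100.4 V.
Step 3 — Convert to polar: |V_total| = 101.9 V, ∠V_total = -99.8°.

V_total = 101.9∠-99.8° V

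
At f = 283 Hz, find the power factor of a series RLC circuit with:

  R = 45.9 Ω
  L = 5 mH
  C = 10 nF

Step 1 — Angular frequency: ω = 2π·f = 2π·283 = 1778 rad/s.
Step 2 — Component impedances:
  R: Z = R = 45.9 Ω
  L: Z = jωL = j·1778·0.005 = 0 + j8.891 Ω
  C: Z = 1/(jωC) = -j/(ω·C) = 0 - j5.624e+04 Ω
Step 3 — Series combination: Z_total = R + L + C = 45.9 - j5.623e+04 Ω = 5.623e+04∠-90.0° Ω.
Step 4 — Power factor: PF = cos(φ) = Re(Z)/|Z| = 45.9/5.623e+04 = 0.0008163.
Step 5 — Type: Im(Z) = -5.623e+04 ⇒ leading (phase φ = -90.0°).

PF = 0.0008163 (leading, φ = -90.0°)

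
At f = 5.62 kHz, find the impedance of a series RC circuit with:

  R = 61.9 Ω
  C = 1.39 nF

Step 1 — Angular frequency: ω = 2π·f = 2π·5620 = 3.531e+04 rad/s.
Step 2 — Component impedances:
  R: Z = R = 61.9 Ω
  C: Z = 1/(jωC) = -j/(ω·C) = 0 - j2.037e+04 Ω
Step 3 — Series combination: Z_total = R + C = 61.9 - j2.037e+04 Ω = 2.037e+04∠-89.8° Ω.

Z = 61.9 - j2.037e+04 Ω = 2.037e+04∠-89.8° Ω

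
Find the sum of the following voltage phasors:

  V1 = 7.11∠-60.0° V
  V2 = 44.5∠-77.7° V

Step 1 — Convert each phasor to rectangular form:
  V1 = 7.11·(cos(-60.0°) + j·sin(-60.0°)) = 3.555 - j6.157 V
  V2 = 44.5·(cos(-77.7°) + j·sin(-77.7°)) = 9.48 - j43.48 V
Step 2 — Sum components: V_total = 13.03 - j49.64 V.
Step 3 — Convert to polar: |V_total| = 51.32 V, ∠V_total = -75.3°.

V_total = 51.32∠-75.3° V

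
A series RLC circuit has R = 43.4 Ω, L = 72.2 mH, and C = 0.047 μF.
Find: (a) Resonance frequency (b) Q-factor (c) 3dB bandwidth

Step 1 — Resonance: ω₀ = 1/√(LC) = 1/√(0.0722·4.7e-08) = 1.717e+04 rad/s.
Step 2 — f₀ = ω₀/(2π) = 2732 Hz.
Step 3 — Series Q: Q = ω₀L/R = 1.717e+04·0.0722/43.4 = 28.56.
Step 4 — Bandwidth: Δω = ω₀/Q = 601.1 rad/s; BW = Δω/(2π) = 95.67 Hz.

(a) f₀ = 2732 Hz  (b) Q = 28.56  (c) BW = 95.67 Hz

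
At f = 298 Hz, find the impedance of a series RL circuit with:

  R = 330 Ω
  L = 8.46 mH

Step 1 — Angular frequency: ω = 2π·f = 2π·298 = 1872 rad/s.
Step 2 — Component impedances:
  R: Z = R = 330 Ω
  L: Z = jωL = j·1872·0.00846 = 0 + j15.84 Ω
Step 3 — Series combination: Z_total = R + L = 330 + j15.84 Ω = 330.4∠2.7° Ω.

Z = 330 + j15.84 Ω = 330.4∠2.7° Ω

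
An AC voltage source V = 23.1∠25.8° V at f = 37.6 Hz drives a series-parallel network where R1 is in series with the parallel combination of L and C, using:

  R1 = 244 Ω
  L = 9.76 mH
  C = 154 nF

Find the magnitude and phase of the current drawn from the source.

Step 1 — Angular frequency: ω = 2π·f = 2π·37.6 = 236.2 rad/s.
Step 2 — Component impedances:
  R1: Z = R = 244 Ω
  L: Z = jωL = j·236.2·0.00976 = 0 + j2.306 Ω
  C: Z = 1/(jωC) = -j/(ω·C) = 0 - j2.749e+04 Ω
Step 3 — Parallel branch: L || C = 1/(1/L + 1/C) = 0 + j2.306 Ω.
Step 4 — Series with R1: Z_total = R1 + (L || C) = 244 + j2.306 Ω = 244∠0.5° Ω.
Step 5 — Source phasor: V = 23.1∠25.8° V = 20.8 + j10.05 V.
Step 6 — Ohm's law: I = V / Z_total = (20.8 + j10.05) / (244 + j2.306) = 0.08562 + j0.0404 A.
Step 7 — Convert to polar: |I| = 0.09467 A, ∠I = 25.3°.

I = 0.09467∠25.3° A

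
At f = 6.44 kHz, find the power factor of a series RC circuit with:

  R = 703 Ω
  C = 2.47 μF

Step 1 — Angular frequency: ω = 2π·f = 2π·6440 = 4.046e+04 rad/s.
Step 2 — Component impedances:
  R: Z = R = 703 Ω
  C: Z = 1/(jωC) = -j/(ω·C) = 0 - j10.01 Ω
Step 3 — Series combination: Z_total = R + C = 703 - j10.01 Ω = 703.1∠-0.8° Ω.
Step 4 — Power factor: PF = cos(φ) = Re(Z)/|Z| = 703/703.1 = 0.9999.
Step 5 — Type: Im(Z) = -10.01 ⇒ leading (phase φ = -0.8°).

PF = 0.9999 (leading, φ = -0.8°)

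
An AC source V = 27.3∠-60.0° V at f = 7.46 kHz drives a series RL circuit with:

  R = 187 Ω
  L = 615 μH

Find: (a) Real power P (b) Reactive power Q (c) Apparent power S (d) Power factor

Step 1 — Angular frequency: ω = 2π·f = 2π·7460 = 4.687e+04 rad/s.
Step 2 — Component impedances:
  R: Z = R = 187 Ω
  L: Z = jωL = j·4.687e+04·0.000615 = 0 + j28.83 Ω
Step 3 — Series combination: Z_total = R + L = 187 + j28.83 Ω = 189.2∠8.8° Ω.
Step 4 — Source phasor: V = 27.3∠-60.0° V = 13.65 - j23.64 V.
Step 5 — Current: I = V / Z = 0.05226 - j0.1345 A = 0.1443∠-68.8° A.
Step 6 — Complex power: S = V·I* = 3.893 + j0.6001 VA.
Step 7 — Real power: P = Re(S) = 3.893 W.
Step 8 — Reactive power: Q = Im(S) = 0.6001 VAR.
Step 9 — Apparent power: |S| = 3.939 VA.
Step 10 — Power factor: PF = P/|S| = 0.9883 (lagging).

(a) P = 3.893 W  (b) Q = 0.6001 VAR  (c) S = 3.939 VA  (d) PF = 0.9883 (lagging)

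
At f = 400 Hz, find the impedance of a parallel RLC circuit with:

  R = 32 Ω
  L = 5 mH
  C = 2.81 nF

Step 1 — Angular frequency: ω = 2π·f = 2π·400 = 2513 rad/s.
Step 2 — Component impedances:
  R: Z = R = 32 Ω
  L: Z = jωL = j·2513·0.005 = 0 + j12.57 Ω
  C: Z = 1/(jωC) = -j/(ω·C) = 0 - j1.416e+05 Ω
Step 3 — Parallel combination: 1/Z_total = 1/R + 1/L + 1/C; Z_total = 4.276 + j10.89 Ω = 11.7∠68.6° Ω.

Z = 4.276 + j10.89 Ω = 11.7∠68.6° Ω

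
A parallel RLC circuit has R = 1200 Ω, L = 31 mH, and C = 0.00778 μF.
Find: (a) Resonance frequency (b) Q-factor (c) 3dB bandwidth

Step 1 — Resonance: ω₀ = 1/√(LC) = 1/√(0.031·7.78e-09) = 6.439e+04 rad/s.
Step 2 — f₀ = ω₀/(2π) = 1.025e+04 Hz.
Step 3 — Parallel Q: Q = R/(ω₀L) = 1200/(6.439e+04·0.031) = 0.6012.
Step 4 — Bandwidth: Δω = ω₀/Q = 1.071e+05 rad/s; BW = Δω/(2π) = 1.705e+04 Hz.

(a) f₀ = 1.025e+04 Hz  (b) Q = 0.6012  (c) BW = 1.705e+04 Hz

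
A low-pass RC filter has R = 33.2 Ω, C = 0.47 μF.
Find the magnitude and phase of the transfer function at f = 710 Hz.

Step 1 — Angular frequency: ω = 2π·710 = 4461 rad/s.
Step 2 — Transfer function: H(jω) = 1/(1 + jωRC).
Step 3 — Denominator: 1 + jωRC = 1 + j·4461·33.2·4.7e-07 = 1 + j0.06961.
Step 4 — H = 0.9952 - j0.06927.
Step 5 — Magnitude: |H| = 0.9976 (-0.0 dB); phase: φ = -4.0°.

|H| = 0.9976 (-0.0 dB), φ = -4.0°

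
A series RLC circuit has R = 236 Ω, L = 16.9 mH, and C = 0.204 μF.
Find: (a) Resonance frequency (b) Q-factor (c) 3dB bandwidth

Step 1 — Resonance condition Im(Z)=0 gives ω₀ = 1/√(LC).
Step 2 — ω₀ = 1/√(0.0169·2.04e-07) = 1.703e+04 rad/s.
Step 3 — f₀ = ω₀/(2π) = 2711 Hz.
Step 4 — Series Q: Q = ω₀L/R = 1.703e+04·0.0169/236 = 1.22.
Step 5 — 3dB bandwidth: Δω = ω₀/Q = 1.396e+04 rad/s; BW = Δω/(2π) = 2223 Hz.

(a) f₀ = 2711 Hz  (b) Q = 1.22  (c) BW = 2223 Hz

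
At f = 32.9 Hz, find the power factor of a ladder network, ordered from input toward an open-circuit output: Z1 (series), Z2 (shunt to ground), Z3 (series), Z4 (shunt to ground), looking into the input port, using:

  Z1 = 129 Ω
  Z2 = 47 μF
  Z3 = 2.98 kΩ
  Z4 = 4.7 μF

Step 1 — Angular frequency: ω = 2π·f = 2π·32.9 = 206.7 rad/s.
Step 2 — Component impedances:
  Z1: Z = R = 129 Ω
  Z2: Z = 1/(jωC) = -j/(ω·C) = 0 - j102.9 Ω
  Z3: Z = R = 2980 Ω
  Z4: Z = 1/(jωC) = -j/(ω·C) = 0 - j1029 Ω
Step 3 — Ladder network (open output): work backward from the far end, alternating series and parallel combinations. Z_in = 132.1 - j101.7 Ω = 166.7∠-37.6° Ω.
Step 4 — Power factor: PF = cos(φ) = Re(Z)/|Z| = 132.11/166.75 = 0.7923.
Step 5 — Type: Im(Z) = -101.7 ⇒ leading (phase φ = -37.6°).

PF = 0.7923 (leading, φ = -37.6°)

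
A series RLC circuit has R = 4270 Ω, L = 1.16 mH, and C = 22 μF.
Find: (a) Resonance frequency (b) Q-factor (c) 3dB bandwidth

Step 1 — Resonance condition Im(Z)=0 gives ω₀ = 1/√(LC).
Step 2 — ω₀ = 1/√(0.00116·2.2e-05) = 6260 rad/s.
Step 3 — f₀ = ω₀/(2π) = 996.3 Hz.
Step 4 — Series Q: Q = ω₀L/R = 6260·0.00116/4270 = 0.001701.
Step 5 — 3dB bandwidth: Δω = ω₀/Q = 3.681e+06 rad/s; BW = Δω/(2π) = 5.859e+05 Hz.

(a) f₀ = 996.3 Hz  (b) Q = 0.001701  (c) BW = 5.859e+05 Hz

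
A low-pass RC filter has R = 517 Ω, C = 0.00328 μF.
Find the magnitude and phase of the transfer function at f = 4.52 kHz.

Step 1 — Angular frequency: ω = 2π·4520 = 2.84e+04 rad/s.
Step 2 — Transfer function: H(jω) = 1/(1 + jωRC).
Step 3 — Denominator: 1 + jωRC = 1 + j·2.84e+04·517·3.28e-09 = 1 + j0.04816.
Step 4 — H = 0.9977 - j0.04805.
Step 5 — Magnitude: |H| = 0.9988 (-0.0 dB); phase: φ = -2.8°.

|H| = 0.9988 (-0.0 dB), φ = -2.8°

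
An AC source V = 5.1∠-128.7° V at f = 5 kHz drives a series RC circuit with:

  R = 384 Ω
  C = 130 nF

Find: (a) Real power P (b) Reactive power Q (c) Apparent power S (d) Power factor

Step 1 — Angular frequency: ω = 2π·f = 2π·5000 = 3.142e+04 rad/s.
Step 2 — Component impedances:
  R: Z = R = 384 Ω
  C: Z = 1/(jωC) = -j/(ω·C) = 0 - j244.9 Ω
Step 3 — Series combination: Z_total = R + C = 384 - j244.9 Ω = 455.4∠-32.5° Ω.
Step 4 — Source phasor: V = 5.1∠-128.7° V = -3.189 - j3.98 V.
Step 5 — Current: I = V / Z = -0.001205 - j0.01113 A = 0.0112∠-96.2° A.
Step 6 — Complex power: S = V·I* = 0.04816 - j0.03071 VA.
Step 7 — Real power: P = Re(S) = 0.04816 W.
Step 8 — Reactive power: Q = Im(S) = -0.03071 VAR.
Step 9 — Apparent power: |S| = 0.05711 VA.
Step 10 — Power factor: PF = P/|S| = 0.8432 (leading).

(a) P = 0.04816 W  (b) Q = -0.03071 VAR  (c) S = 0.05711 VA  (d) PF = 0.8432 (leading)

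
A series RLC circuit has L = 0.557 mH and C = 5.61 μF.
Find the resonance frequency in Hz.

Step 1 — Resonance condition Im(Z)=0 gives ω₀ = 1/√(LC).
Step 2 — ω₀ = 1/√(0.000557·5.61e-06) = 1.789e+04 rad/s.
Step 3 — f₀ = ω₀/(2π) = 2847 Hz.

f₀ = 2847 Hz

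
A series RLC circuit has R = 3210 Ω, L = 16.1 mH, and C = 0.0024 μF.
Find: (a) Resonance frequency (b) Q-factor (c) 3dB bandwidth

Step 1 — Resonance condition Im(Z)=0 gives ω₀ = 1/√(LC).
Step 2 — ω₀ = 1/√(0.0161·2.4e-09) = 1.609e+05 rad/s.
Step 3 — f₀ = ω₀/(2π) = 2.56e+04 Hz.
Step 4 — Series Q: Q = ω₀L/R = 1.609e+05·0.0161/3210 = 0.8069.
Step 5 — 3dB bandwidth: Δω = ω₀/Q = 1.994e+05 rad/s; BW = Δω/(2π) = 3.173e+04 Hz.

(a) f₀ = 2.56e+04 Hz  (b) Q = 0.8069  (c) BW = 3.173e+04 Hz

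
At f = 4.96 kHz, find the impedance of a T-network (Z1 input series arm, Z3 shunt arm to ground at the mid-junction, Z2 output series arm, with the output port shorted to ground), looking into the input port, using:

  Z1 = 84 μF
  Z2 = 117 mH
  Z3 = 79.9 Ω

Step 1 — Angular frequency: ω = 2π·f = 2π·4960 = 3.116e+04 rad/s.
Step 2 — Component impedances:
  Z1: Z = 1/(jωC) = -j/(ω·C) = 0 - j0.382 Ω
  Z2: Z = jωL = j·3.116e+04·0.117 = 0 + j3646 Ω
  Z3: Z = R = 79.9 Ω
Step 3 — With the output port shorted to ground, the output series arm Z2 runs from the junction to ground; the shunt arm Z3 also runs from the junction to ground. They appear in parallel: Z3 || Z2 = 79.86 + j1.75 Ω.
Step 4 — Series with input arm Z1: Z_in = Z1 + (Z3 || Z2) = 79.86 + j1.368 Ω = 79.87∠1.0° Ω.

Z = 79.86 + j1.368 Ω = 79.87∠1.0° Ω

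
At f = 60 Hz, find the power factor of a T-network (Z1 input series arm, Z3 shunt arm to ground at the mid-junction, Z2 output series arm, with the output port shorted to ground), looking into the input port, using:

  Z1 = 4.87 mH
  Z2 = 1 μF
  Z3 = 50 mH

Step 1 — Angular frequency: ω = 2π·f = 2π·60 = 377 rad/s.
Step 2 — Component impedances:
  Z1: Z = jωL = j·377·0.00487 = 0 + j1.836 Ω
  Z2: Z = 1/(jωC) = -j/(ω·C) = 0 - j2653 Ω
  Z3: Z = jωL = j·377·0.05 = 0 + j18.85 Ω
Step 3 — With the output port shorted to ground, the output series arm Z2 runs from the junction to ground; the shunt arm Z3 also runs from the junction to ground. They appear in parallel: Z3 || Z2 = 0 + j18.98 Ω.
Step 4 — Series with input arm Z1: Z_in = Z1 + (Z3 || Z2) = 0 + j20.82 Ω = 20.82∠90.0° Ω.
Step 5 — Power factor: PF = cos(φ) = Re(Z)/|Z| = 0/20.82 = 0.
Step 6 — Type: Im(Z) = 20.82 ⇒ lagging (phase φ = 90.0°).

PF = 0 (lagging, φ = 90.0°)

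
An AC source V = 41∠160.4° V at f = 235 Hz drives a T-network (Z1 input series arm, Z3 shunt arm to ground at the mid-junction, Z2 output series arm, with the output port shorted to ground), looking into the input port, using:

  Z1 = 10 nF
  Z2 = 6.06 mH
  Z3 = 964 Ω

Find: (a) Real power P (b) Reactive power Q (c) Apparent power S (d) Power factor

Step 1 — Angular frequency: ω = 2π·f = 2π·235 = 1477 rad/s.
Step 2 — Component impedances:
  Z1: Z = 1/(jωC) = -j/(ω·C) = 0 - j6.773e+04 Ω
  Z2: Z = jωL = j·1477·0.00606 = 0 + j8.948 Ω
  Z3: Z = R = 964 Ω
Step 3 — With the output port shorted to ground, the output series arm Z2 runs from the junction to ground; the shunt arm Z3 also runs from the junction to ground. They appear in parallel: Z3 || Z2 = 0.08305 + j8.947 Ω.
Step 4 — Series with input arm Z1: Z_in = Z1 + (Z3 || Z2) = 0.08305 - j6.772e+04 Ω = 6.772e+04∠-90.0° Ω.
Step 5 — Source phasor: V = 41∠160.4° V = -38.62 + j13.75 V.
Step 6 — Current: I = V / Z = -0.0002031 - j0.0005704 A = 0.0006055∠-109.6° A.
Step 7 — Complex power: S = V·I* = 3.044e-08 - j0.02482 VA.
Step 8 — Real power: P = Re(S) = 3.044e-08 W.
Step 9 — Reactive power: Q = Im(S) = -0.02482 VAR.
Step 10 — Apparent power: |S| = 0.02482 VA.
Step 11 — Power factor: PF = P/|S| = 1.226e-06 (leading).

(a) P = 3.044e-08 W  (b) Q = -0.02482 VAR  (c) S = 0.02482 VA  (d) PF = 1.226e-06 (leading)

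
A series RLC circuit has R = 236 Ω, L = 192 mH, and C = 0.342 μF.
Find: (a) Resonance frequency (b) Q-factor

Step 1 — Resonance condition Im(Z)=0 gives ω₀ = 1/√(LC).
Step 2 — ω₀ = 1/√(0.192·3.42e-07) = 3902 rad/s.
Step 3 — f₀ = ω₀/(2π) = 621.1 Hz.
Step 4 — Series Q: Q = ω₀L/R = 3902·0.192/236 = 3.175.

(a) f₀ = 621.1 Hz  (b) Q = 3.175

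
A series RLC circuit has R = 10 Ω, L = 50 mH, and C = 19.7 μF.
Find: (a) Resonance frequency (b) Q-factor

Step 1 — Resonance condition Im(Z)=0 gives ω₀ = 1/√(LC).
Step 2 — ω₀ = 1/√(0.05·1.97e-05) = 1008 rad/s.
Step 3 — f₀ = ω₀/(2π) = 160.4 Hz.
Step 4 — Series Q: Q = ω₀L/R = 1008·0.05/10 = 5.038.

(a) f₀ = 160.4 Hz  (b) Q = 5.038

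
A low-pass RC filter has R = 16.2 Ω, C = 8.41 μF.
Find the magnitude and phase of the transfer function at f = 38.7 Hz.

Step 1 — Angular frequency: ω = 2π·38.7 = 243.2 rad/s.
Step 2 — Transfer function: H(jω) = 1/(1 + jωRC).
Step 3 — Denominator: 1 + jωRC = 1 + j·243.2·16.2·8.41e-06 = 1 + j0.03313.
Step 4 — H = 0.9989 - j0.03309.
Step 5 — Magnitude: |H| = 0.9995 (-0.0 dB); phase: φ = -1.9°.

|H| = 0.9995 (-0.0 dB), φ = -1.9°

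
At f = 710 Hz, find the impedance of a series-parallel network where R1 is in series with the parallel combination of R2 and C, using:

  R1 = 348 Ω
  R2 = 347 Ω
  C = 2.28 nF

Step 1 — Angular frequency: ω = 2π·f = 2π·710 = 4461 rad/s.
Step 2 — Component impedances:
  R1: Z = R = 348 Ω
  R2: Z = R = 347 Ω
  C: Z = 1/(jωC) = -j/(ω·C) = 0 - j9.832e+04 Ω
Step 3 — Parallel branch: R2 || C = 1/(1/R2 + 1/C) = 347 - j1.225 Ω.
Step 4 — Series with R1: Z_total = R1 + (R2 || C) = 695 - j1.225 Ω = 695∠-0.1° Ω.

Z = 695 - j1.225 Ω = 695∠-0.1° Ω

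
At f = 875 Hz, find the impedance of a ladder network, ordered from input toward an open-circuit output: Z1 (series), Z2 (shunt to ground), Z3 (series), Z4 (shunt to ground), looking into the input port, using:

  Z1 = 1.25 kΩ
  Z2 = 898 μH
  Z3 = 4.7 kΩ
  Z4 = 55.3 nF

Step 1 — Angular frequency: ω = 2π·f = 2π·875 = 5498 rad/s.
Step 2 — Component impedances:
  Z1: Z = R = 1250 Ω
  Z2: Z = jωL = j·5498·0.000898 = 0 + j4.937 Ω
  Z3: Z = R = 4700 Ω
  Z4: Z = 1/(jωC) = -j/(ω·C) = 0 - j3289 Ω
Step 3 — Ladder network (open output): work backward from the far end, alternating series and parallel combinations. Z_in = 1250 + j4.939 Ω = 1250∠0.2° Ω.

Z = 1250 + j4.939 Ω = 1250∠0.2° Ω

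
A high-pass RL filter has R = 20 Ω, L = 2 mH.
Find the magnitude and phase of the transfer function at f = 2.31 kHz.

Step 1 — Angular frequency: ω = 2π·2310 = 1.451e+04 rad/s.
Step 2 — Transfer function: H(jω) = jωL/(R + jωL).
Step 3 — Numerator jωL = j·29.03; denominator R + jωL = 20 + j29.03.
Step 4 — H = 0.6781 + j0.4672.
Step 5 — Magnitude: |H| = 0.8235 (-1.7 dB); phase: φ = 34.6°.

|H| = 0.8235 (-1.7 dB), φ = 34.6°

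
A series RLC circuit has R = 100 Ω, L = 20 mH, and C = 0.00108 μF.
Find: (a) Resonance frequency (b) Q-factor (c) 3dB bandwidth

Step 1 — Resonance: ω₀ = 1/√(LC) = 1/√(0.02·1.08e-09) = 2.152e+05 rad/s.
Step 2 — f₀ = ω₀/(2π) = 3.424e+04 Hz.
Step 3 — Series Q: Q = ω₀L/R = 2.152e+05·0.02/100 = 43.03.
Step 4 — Bandwidth: Δω = ω₀/Q = 5000 rad/s; BW = Δω/(2π) = 795.8 Hz.

(a) f₀ = 3.424e+04 Hz  (b) Q = 43.03  (c) BW = 795.8 Hz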